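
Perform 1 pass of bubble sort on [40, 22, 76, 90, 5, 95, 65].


Initial: [40, 22, 76, 90, 5, 95, 65]
Pass 1: [22, 40, 76, 5, 90, 65, 95] (3 swaps)

After 1 pass: [22, 40, 76, 5, 90, 65, 95]


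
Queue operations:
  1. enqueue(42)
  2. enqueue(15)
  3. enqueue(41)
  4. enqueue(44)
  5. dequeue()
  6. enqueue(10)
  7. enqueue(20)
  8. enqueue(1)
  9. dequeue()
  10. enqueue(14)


enqueue(42) -> [42]
enqueue(15) -> [42, 15]
enqueue(41) -> [42, 15, 41]
enqueue(44) -> [42, 15, 41, 44]
dequeue()->42, [15, 41, 44]
enqueue(10) -> [15, 41, 44, 10]
enqueue(20) -> [15, 41, 44, 10, 20]
enqueue(1) -> [15, 41, 44, 10, 20, 1]
dequeue()->15, [41, 44, 10, 20, 1]
enqueue(14) -> [41, 44, 10, 20, 1, 14]

Final queue: [41, 44, 10, 20, 1, 14]


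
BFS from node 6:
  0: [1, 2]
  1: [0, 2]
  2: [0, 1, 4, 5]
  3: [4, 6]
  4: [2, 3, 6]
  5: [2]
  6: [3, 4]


Visit 6, enqueue [3, 4]
Visit 3, enqueue []
Visit 4, enqueue [2]
Visit 2, enqueue [0, 1, 5]
Visit 0, enqueue []
Visit 1, enqueue []
Visit 5, enqueue []

BFS order: [6, 3, 4, 2, 0, 1, 5]


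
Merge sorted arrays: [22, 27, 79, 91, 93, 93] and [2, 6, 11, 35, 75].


Take 2 from B
Take 6 from B
Take 11 from B
Take 22 from A
Take 27 from A
Take 35 from B
Take 75 from B

Merged: [2, 6, 11, 22, 27, 35, 75, 79, 91, 93, 93]


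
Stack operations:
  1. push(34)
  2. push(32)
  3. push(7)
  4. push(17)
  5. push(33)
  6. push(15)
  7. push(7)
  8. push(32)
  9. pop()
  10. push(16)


push(34) -> [34]
push(32) -> [34, 32]
push(7) -> [34, 32, 7]
push(17) -> [34, 32, 7, 17]
push(33) -> [34, 32, 7, 17, 33]
push(15) -> [34, 32, 7, 17, 33, 15]
push(7) -> [34, 32, 7, 17, 33, 15, 7]
push(32) -> [34, 32, 7, 17, 33, 15, 7, 32]
pop()->32, [34, 32, 7, 17, 33, 15, 7]
push(16) -> [34, 32, 7, 17, 33, 15, 7, 16]

Final stack: [34, 32, 7, 17, 33, 15, 7, 16]


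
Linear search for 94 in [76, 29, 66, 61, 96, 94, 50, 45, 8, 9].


i=0: 76!=94
i=1: 29!=94
i=2: 66!=94
i=3: 61!=94
i=4: 96!=94
i=5: 94==94 found!

Found at 5, 6 comps


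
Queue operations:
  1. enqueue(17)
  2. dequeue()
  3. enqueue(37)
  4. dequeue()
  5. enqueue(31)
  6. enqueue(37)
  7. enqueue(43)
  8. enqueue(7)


enqueue(17) -> [17]
dequeue()->17, []
enqueue(37) -> [37]
dequeue()->37, []
enqueue(31) -> [31]
enqueue(37) -> [31, 37]
enqueue(43) -> [31, 37, 43]
enqueue(7) -> [31, 37, 43, 7]

Final queue: [31, 37, 43, 7]


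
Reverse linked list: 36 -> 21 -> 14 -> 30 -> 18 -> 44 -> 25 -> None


Step 1: curr=36, set curr.next=prev(None) | reversed so far: 36
Step 2: curr=21, set curr.next=prev(36) | reversed so far: 21 -> 36
Step 3: curr=14, set curr.next=prev(21) | reversed so far: 14 -> 21 -> 36
Step 4: curr=30, set curr.next=prev(14) | reversed so far: 30 -> 14 -> 21 -> 36
Step 5: curr=18, set curr.next=prev(30) | reversed so far: 18 -> 30 -> 14 -> 21 -> 36
Step 6: curr=44, set curr.next=prev(18) | reversed so far: 44 -> 18 -> 30 -> 14 -> 21 -> 36
Step 7: curr=25, set curr.next=prev(44) | reversed so far: 25 -> 44 -> 18 -> 30 -> 14 -> 21 -> 36

25 -> 44 -> 18 -> 30 -> 14 -> 21 -> 36 -> None


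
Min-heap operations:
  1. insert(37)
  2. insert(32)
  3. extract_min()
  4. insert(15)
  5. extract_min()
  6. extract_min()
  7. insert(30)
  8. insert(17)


insert(37) -> [37]
insert(32) -> [32, 37]
extract_min()->32, [37]
insert(15) -> [15, 37]
extract_min()->15, [37]
extract_min()->37, []
insert(30) -> [30]
insert(17) -> [17, 30]

Final heap: [17, 30]


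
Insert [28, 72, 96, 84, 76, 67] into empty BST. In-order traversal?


Insert 28: root
Insert 72: R from 28
Insert 96: R from 28 -> R from 72
Insert 84: R from 28 -> R from 72 -> L from 96
Insert 76: R from 28 -> R from 72 -> L from 96 -> L from 84
Insert 67: R from 28 -> L from 72

In-order: [28, 67, 72, 76, 84, 96]


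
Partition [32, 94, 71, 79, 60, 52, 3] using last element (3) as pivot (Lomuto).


Pivot: 3
Place pivot at 0: [3, 94, 71, 79, 60, 52, 32]

Partitioned: [3, 94, 71, 79, 60, 52, 32]


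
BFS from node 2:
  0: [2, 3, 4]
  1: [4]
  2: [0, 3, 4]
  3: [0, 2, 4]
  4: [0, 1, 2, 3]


Visit 2, enqueue [0, 3, 4]
Visit 0, enqueue []
Visit 3, enqueue []
Visit 4, enqueue [1]
Visit 1, enqueue []

BFS order: [2, 0, 3, 4, 1]


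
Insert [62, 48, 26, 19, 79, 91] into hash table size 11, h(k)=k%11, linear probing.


Insert 62: h=7 -> slot 7
Insert 48: h=4 -> slot 4
Insert 26: h=4, 1 probes -> slot 5
Insert 19: h=8 -> slot 8
Insert 79: h=2 -> slot 2
Insert 91: h=3 -> slot 3

Table: [None, None, 79, 91, 48, 26, None, 62, 19, None, None]


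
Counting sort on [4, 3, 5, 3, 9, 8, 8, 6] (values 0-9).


Input: [4, 3, 5, 3, 9, 8, 8, 6]
Counts: [0, 0, 0, 2, 1, 1, 1, 0, 2, 1]

Sorted: [3, 3, 4, 5, 6, 8, 8, 9]


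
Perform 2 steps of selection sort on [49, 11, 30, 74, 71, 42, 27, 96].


Initial: [49, 11, 30, 74, 71, 42, 27, 96]
Step 1: min=11 at 1
  Swap: [11, 49, 30, 74, 71, 42, 27, 96]
Step 2: min=27 at 6
  Swap: [11, 27, 30, 74, 71, 42, 49, 96]

After 2 steps: [11, 27, 30, 74, 71, 42, 49, 96]


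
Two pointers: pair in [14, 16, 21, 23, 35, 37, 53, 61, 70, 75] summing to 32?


lo=0(14)+hi=9(75)=89
lo=0(14)+hi=8(70)=84
lo=0(14)+hi=7(61)=75
lo=0(14)+hi=6(53)=67
lo=0(14)+hi=5(37)=51
lo=0(14)+hi=4(35)=49
lo=0(14)+hi=3(23)=37
lo=0(14)+hi=2(21)=35
lo=0(14)+hi=1(16)=30

No pair found


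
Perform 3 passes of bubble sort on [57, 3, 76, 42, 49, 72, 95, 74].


Initial: [57, 3, 76, 42, 49, 72, 95, 74]
Pass 1: [3, 57, 42, 49, 72, 76, 74, 95] (5 swaps)
Pass 2: [3, 42, 49, 57, 72, 74, 76, 95] (3 swaps)
Pass 3: [3, 42, 49, 57, 72, 74, 76, 95] (0 swaps)

After 3 passes: [3, 42, 49, 57, 72, 74, 76, 95]


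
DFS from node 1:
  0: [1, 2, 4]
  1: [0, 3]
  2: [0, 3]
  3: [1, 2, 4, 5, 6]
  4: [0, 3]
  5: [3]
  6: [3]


Visit 1, push [3, 0]
Visit 0, push [4, 2]
Visit 2, push [3]
Visit 3, push [6, 5, 4]
Visit 4, push []
Visit 5, push []
Visit 6, push []

DFS order: [1, 0, 2, 3, 4, 5, 6]


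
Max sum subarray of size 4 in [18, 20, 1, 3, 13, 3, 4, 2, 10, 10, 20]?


[0:4]: 42
[1:5]: 37
[2:6]: 20
[3:7]: 23
[4:8]: 22
[5:9]: 19
[6:10]: 26
[7:11]: 42

Max: 42 at [0:4]


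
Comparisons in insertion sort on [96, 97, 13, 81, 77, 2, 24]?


Algorithm: insertion sort
Input: [96, 97, 13, 81, 77, 2, 24]
Sorted: [2, 13, 24, 77, 81, 96, 97]

20


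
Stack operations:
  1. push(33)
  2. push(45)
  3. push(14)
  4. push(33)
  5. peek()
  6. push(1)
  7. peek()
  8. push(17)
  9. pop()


push(33) -> [33]
push(45) -> [33, 45]
push(14) -> [33, 45, 14]
push(33) -> [33, 45, 14, 33]
peek()->33
push(1) -> [33, 45, 14, 33, 1]
peek()->1
push(17) -> [33, 45, 14, 33, 1, 17]
pop()->17, [33, 45, 14, 33, 1]

Final stack: [33, 45, 14, 33, 1]


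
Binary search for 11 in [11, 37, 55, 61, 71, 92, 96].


Step 1: lo=0, hi=6, mid=3, val=61
Step 2: lo=0, hi=2, mid=1, val=37
Step 3: lo=0, hi=0, mid=0, val=11

Found at index 0


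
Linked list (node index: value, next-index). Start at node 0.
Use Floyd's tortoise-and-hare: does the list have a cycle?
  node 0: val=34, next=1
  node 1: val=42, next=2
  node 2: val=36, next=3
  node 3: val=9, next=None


Floyd's tortoise (slow, +1) and hare (fast, +2):
  init: slow=0, fast=0
  step 1: slow=1, fast=2
  step 2: fast 2->3->None, no cycle

Cycle: no


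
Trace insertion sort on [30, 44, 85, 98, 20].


Initial: [30, 44, 85, 98, 20]
Insert 44: [30, 44, 85, 98, 20]
Insert 85: [30, 44, 85, 98, 20]
Insert 98: [30, 44, 85, 98, 20]
Insert 20: [20, 30, 44, 85, 98]

Sorted: [20, 30, 44, 85, 98]


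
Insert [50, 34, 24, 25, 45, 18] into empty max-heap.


Insert 50: [50]
Insert 34: [50, 34]
Insert 24: [50, 34, 24]
Insert 25: [50, 34, 24, 25]
Insert 45: [50, 45, 24, 25, 34]
Insert 18: [50, 45, 24, 25, 34, 18]

Final heap: [50, 45, 24, 25, 34, 18]


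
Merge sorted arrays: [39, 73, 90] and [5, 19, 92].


Take 5 from B
Take 19 from B
Take 39 from A
Take 73 from A
Take 90 from A

Merged: [5, 19, 39, 73, 90, 92]


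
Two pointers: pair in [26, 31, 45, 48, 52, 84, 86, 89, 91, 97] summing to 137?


lo=0(26)+hi=9(97)=123
lo=1(31)+hi=9(97)=128
lo=2(45)+hi=9(97)=142
lo=2(45)+hi=8(91)=136
lo=3(48)+hi=8(91)=139
lo=3(48)+hi=7(89)=137

Yes: 48+89=137


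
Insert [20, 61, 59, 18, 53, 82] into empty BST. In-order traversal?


Insert 20: root
Insert 61: R from 20
Insert 59: R from 20 -> L from 61
Insert 18: L from 20
Insert 53: R from 20 -> L from 61 -> L from 59
Insert 82: R from 20 -> R from 61

In-order: [18, 20, 53, 59, 61, 82]


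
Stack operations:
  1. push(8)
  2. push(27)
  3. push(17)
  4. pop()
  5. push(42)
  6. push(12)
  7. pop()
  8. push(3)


push(8) -> [8]
push(27) -> [8, 27]
push(17) -> [8, 27, 17]
pop()->17, [8, 27]
push(42) -> [8, 27, 42]
push(12) -> [8, 27, 42, 12]
pop()->12, [8, 27, 42]
push(3) -> [8, 27, 42, 3]

Final stack: [8, 27, 42, 3]


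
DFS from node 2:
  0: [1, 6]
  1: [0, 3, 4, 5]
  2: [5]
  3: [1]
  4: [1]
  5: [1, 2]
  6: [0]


Visit 2, push [5]
Visit 5, push [1]
Visit 1, push [4, 3, 0]
Visit 0, push [6]
Visit 6, push []
Visit 3, push []
Visit 4, push []

DFS order: [2, 5, 1, 0, 6, 3, 4]


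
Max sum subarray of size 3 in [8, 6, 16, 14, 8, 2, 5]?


[0:3]: 30
[1:4]: 36
[2:5]: 38
[3:6]: 24
[4:7]: 15

Max: 38 at [2:5]


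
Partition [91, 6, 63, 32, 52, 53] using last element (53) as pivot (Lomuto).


Pivot: 53
  6 <= 53: swap -> [6, 91, 63, 32, 52, 53]
  32 <= 53: swap -> [6, 32, 63, 91, 52, 53]
  52 <= 53: swap -> [6, 32, 52, 91, 63, 53]
Place pivot at 3: [6, 32, 52, 53, 63, 91]

Partitioned: [6, 32, 52, 53, 63, 91]


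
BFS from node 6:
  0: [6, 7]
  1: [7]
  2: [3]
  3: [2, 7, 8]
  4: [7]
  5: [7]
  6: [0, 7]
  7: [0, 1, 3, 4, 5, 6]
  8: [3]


Visit 6, enqueue [0, 7]
Visit 0, enqueue []
Visit 7, enqueue [1, 3, 4, 5]
Visit 1, enqueue []
Visit 3, enqueue [2, 8]
Visit 4, enqueue []
Visit 5, enqueue []
Visit 2, enqueue []
Visit 8, enqueue []

BFS order: [6, 0, 7, 1, 3, 4, 5, 2, 8]


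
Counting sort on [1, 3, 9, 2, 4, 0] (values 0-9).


Input: [1, 3, 9, 2, 4, 0]
Counts: [1, 1, 1, 1, 1, 0, 0, 0, 0, 1]

Sorted: [0, 1, 2, 3, 4, 9]


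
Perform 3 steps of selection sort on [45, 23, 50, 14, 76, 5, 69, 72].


Initial: [45, 23, 50, 14, 76, 5, 69, 72]
Step 1: min=5 at 5
  Swap: [5, 23, 50, 14, 76, 45, 69, 72]
Step 2: min=14 at 3
  Swap: [5, 14, 50, 23, 76, 45, 69, 72]
Step 3: min=23 at 3
  Swap: [5, 14, 23, 50, 76, 45, 69, 72]

After 3 steps: [5, 14, 23, 50, 76, 45, 69, 72]


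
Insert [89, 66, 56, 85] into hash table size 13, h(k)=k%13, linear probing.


Insert 89: h=11 -> slot 11
Insert 66: h=1 -> slot 1
Insert 56: h=4 -> slot 4
Insert 85: h=7 -> slot 7

Table: [None, 66, None, None, 56, None, None, 85, None, None, None, 89, None]


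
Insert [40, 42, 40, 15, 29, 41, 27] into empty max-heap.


Insert 40: [40]
Insert 42: [42, 40]
Insert 40: [42, 40, 40]
Insert 15: [42, 40, 40, 15]
Insert 29: [42, 40, 40, 15, 29]
Insert 41: [42, 40, 41, 15, 29, 40]
Insert 27: [42, 40, 41, 15, 29, 40, 27]

Final heap: [42, 40, 41, 15, 29, 40, 27]


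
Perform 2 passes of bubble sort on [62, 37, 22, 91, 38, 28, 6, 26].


Initial: [62, 37, 22, 91, 38, 28, 6, 26]
Pass 1: [37, 22, 62, 38, 28, 6, 26, 91] (6 swaps)
Pass 2: [22, 37, 38, 28, 6, 26, 62, 91] (5 swaps)

After 2 passes: [22, 37, 38, 28, 6, 26, 62, 91]


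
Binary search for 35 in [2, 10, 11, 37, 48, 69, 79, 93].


Step 1: lo=0, hi=7, mid=3, val=37
Step 2: lo=0, hi=2, mid=1, val=10
Step 3: lo=2, hi=2, mid=2, val=11

Not found


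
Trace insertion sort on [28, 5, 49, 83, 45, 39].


Initial: [28, 5, 49, 83, 45, 39]
Insert 5: [5, 28, 49, 83, 45, 39]
Insert 49: [5, 28, 49, 83, 45, 39]
Insert 83: [5, 28, 49, 83, 45, 39]
Insert 45: [5, 28, 45, 49, 83, 39]
Insert 39: [5, 28, 39, 45, 49, 83]

Sorted: [5, 28, 39, 45, 49, 83]


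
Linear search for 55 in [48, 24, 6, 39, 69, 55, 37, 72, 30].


i=0: 48!=55
i=1: 24!=55
i=2: 6!=55
i=3: 39!=55
i=4: 69!=55
i=5: 55==55 found!

Found at 5, 6 comps


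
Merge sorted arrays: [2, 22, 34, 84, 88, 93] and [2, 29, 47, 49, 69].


Take 2 from A
Take 2 from B
Take 22 from A
Take 29 from B
Take 34 from A
Take 47 from B
Take 49 from B
Take 69 from B

Merged: [2, 2, 22, 29, 34, 47, 49, 69, 84, 88, 93]


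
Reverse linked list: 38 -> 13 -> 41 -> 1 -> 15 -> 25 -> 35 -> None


Step 1: curr=38, set curr.next=prev(None) | reversed so far: 38
Step 2: curr=13, set curr.next=prev(38) | reversed so far: 13 -> 38
Step 3: curr=41, set curr.next=prev(13) | reversed so far: 41 -> 13 -> 38
Step 4: curr=1, set curr.next=prev(41) | reversed so far: 1 -> 41 -> 13 -> 38
Step 5: curr=15, set curr.next=prev(1) | reversed so far: 15 -> 1 -> 41 -> 13 -> 38
Step 6: curr=25, set curr.next=prev(15) | reversed so far: 25 -> 15 -> 1 -> 41 -> 13 -> 38
Step 7: curr=35, set curr.next=prev(25) | reversed so far: 35 -> 25 -> 15 -> 1 -> 41 -> 13 -> 38

35 -> 25 -> 15 -> 1 -> 41 -> 13 -> 38 -> None


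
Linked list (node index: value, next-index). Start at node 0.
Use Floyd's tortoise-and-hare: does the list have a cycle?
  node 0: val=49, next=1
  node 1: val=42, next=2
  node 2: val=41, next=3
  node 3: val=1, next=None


Floyd's tortoise (slow, +1) and hare (fast, +2):
  init: slow=0, fast=0
  step 1: slow=1, fast=2
  step 2: fast 2->3->None, no cycle

Cycle: no


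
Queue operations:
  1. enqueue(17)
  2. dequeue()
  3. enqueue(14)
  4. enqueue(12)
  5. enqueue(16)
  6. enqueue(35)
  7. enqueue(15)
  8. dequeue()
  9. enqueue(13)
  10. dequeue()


enqueue(17) -> [17]
dequeue()->17, []
enqueue(14) -> [14]
enqueue(12) -> [14, 12]
enqueue(16) -> [14, 12, 16]
enqueue(35) -> [14, 12, 16, 35]
enqueue(15) -> [14, 12, 16, 35, 15]
dequeue()->14, [12, 16, 35, 15]
enqueue(13) -> [12, 16, 35, 15, 13]
dequeue()->12, [16, 35, 15, 13]

Final queue: [16, 35, 15, 13]


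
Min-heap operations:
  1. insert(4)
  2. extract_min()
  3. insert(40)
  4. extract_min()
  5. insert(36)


insert(4) -> [4]
extract_min()->4, []
insert(40) -> [40]
extract_min()->40, []
insert(36) -> [36]

Final heap: [36]


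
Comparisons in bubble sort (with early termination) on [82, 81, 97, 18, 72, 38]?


Algorithm: bubble sort (with early termination)
Input: [82, 81, 97, 18, 72, 38]
Sorted: [18, 38, 72, 81, 82, 97]

15


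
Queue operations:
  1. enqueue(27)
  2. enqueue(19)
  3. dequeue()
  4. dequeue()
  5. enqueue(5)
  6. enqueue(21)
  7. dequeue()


enqueue(27) -> [27]
enqueue(19) -> [27, 19]
dequeue()->27, [19]
dequeue()->19, []
enqueue(5) -> [5]
enqueue(21) -> [5, 21]
dequeue()->5, [21]

Final queue: [21]


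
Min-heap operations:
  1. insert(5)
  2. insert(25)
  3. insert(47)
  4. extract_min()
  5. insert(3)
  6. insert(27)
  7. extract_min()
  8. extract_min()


insert(5) -> [5]
insert(25) -> [5, 25]
insert(47) -> [5, 25, 47]
extract_min()->5, [25, 47]
insert(3) -> [3, 47, 25]
insert(27) -> [3, 27, 25, 47]
extract_min()->3, [25, 27, 47]
extract_min()->25, [27, 47]

Final heap: [27, 47]


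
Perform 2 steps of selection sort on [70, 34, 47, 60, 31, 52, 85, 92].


Initial: [70, 34, 47, 60, 31, 52, 85, 92]
Step 1: min=31 at 4
  Swap: [31, 34, 47, 60, 70, 52, 85, 92]
Step 2: min=34 at 1
  Swap: [31, 34, 47, 60, 70, 52, 85, 92]

After 2 steps: [31, 34, 47, 60, 70, 52, 85, 92]


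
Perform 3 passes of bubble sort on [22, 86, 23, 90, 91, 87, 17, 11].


Initial: [22, 86, 23, 90, 91, 87, 17, 11]
Pass 1: [22, 23, 86, 90, 87, 17, 11, 91] (4 swaps)
Pass 2: [22, 23, 86, 87, 17, 11, 90, 91] (3 swaps)
Pass 3: [22, 23, 86, 17, 11, 87, 90, 91] (2 swaps)

After 3 passes: [22, 23, 86, 17, 11, 87, 90, 91]


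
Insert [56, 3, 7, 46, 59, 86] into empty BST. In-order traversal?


Insert 56: root
Insert 3: L from 56
Insert 7: L from 56 -> R from 3
Insert 46: L from 56 -> R from 3 -> R from 7
Insert 59: R from 56
Insert 86: R from 56 -> R from 59

In-order: [3, 7, 46, 56, 59, 86]


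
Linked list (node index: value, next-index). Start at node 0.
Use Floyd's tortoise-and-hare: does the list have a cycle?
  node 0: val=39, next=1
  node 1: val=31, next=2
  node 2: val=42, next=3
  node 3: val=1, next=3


Floyd's tortoise (slow, +1) and hare (fast, +2):
  init: slow=0, fast=0
  step 1: slow=1, fast=2
  step 2: slow=2, fast=3
  step 3: slow=3, fast=3
  slow == fast at node 3: cycle detected

Cycle: yes


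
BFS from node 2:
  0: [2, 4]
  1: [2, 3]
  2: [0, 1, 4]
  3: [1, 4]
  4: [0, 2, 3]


Visit 2, enqueue [0, 1, 4]
Visit 0, enqueue []
Visit 1, enqueue [3]
Visit 4, enqueue []
Visit 3, enqueue []

BFS order: [2, 0, 1, 4, 3]


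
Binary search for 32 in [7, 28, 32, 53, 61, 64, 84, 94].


Step 1: lo=0, hi=7, mid=3, val=53
Step 2: lo=0, hi=2, mid=1, val=28
Step 3: lo=2, hi=2, mid=2, val=32

Found at index 2


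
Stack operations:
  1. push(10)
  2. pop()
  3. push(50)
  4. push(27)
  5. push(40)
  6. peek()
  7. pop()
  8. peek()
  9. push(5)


push(10) -> [10]
pop()->10, []
push(50) -> [50]
push(27) -> [50, 27]
push(40) -> [50, 27, 40]
peek()->40
pop()->40, [50, 27]
peek()->27
push(5) -> [50, 27, 5]

Final stack: [50, 27, 5]


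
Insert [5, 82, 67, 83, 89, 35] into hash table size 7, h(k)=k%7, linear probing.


Insert 5: h=5 -> slot 5
Insert 82: h=5, 1 probes -> slot 6
Insert 67: h=4 -> slot 4
Insert 83: h=6, 1 probes -> slot 0
Insert 89: h=5, 3 probes -> slot 1
Insert 35: h=0, 2 probes -> slot 2

Table: [83, 89, 35, None, 67, 5, 82]


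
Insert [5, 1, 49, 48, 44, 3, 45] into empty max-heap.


Insert 5: [5]
Insert 1: [5, 1]
Insert 49: [49, 1, 5]
Insert 48: [49, 48, 5, 1]
Insert 44: [49, 48, 5, 1, 44]
Insert 3: [49, 48, 5, 1, 44, 3]
Insert 45: [49, 48, 45, 1, 44, 3, 5]

Final heap: [49, 48, 45, 1, 44, 3, 5]


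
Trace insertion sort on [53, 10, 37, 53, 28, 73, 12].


Initial: [53, 10, 37, 53, 28, 73, 12]
Insert 10: [10, 53, 37, 53, 28, 73, 12]
Insert 37: [10, 37, 53, 53, 28, 73, 12]
Insert 53: [10, 37, 53, 53, 28, 73, 12]
Insert 28: [10, 28, 37, 53, 53, 73, 12]
Insert 73: [10, 28, 37, 53, 53, 73, 12]
Insert 12: [10, 12, 28, 37, 53, 53, 73]

Sorted: [10, 12, 28, 37, 53, 53, 73]


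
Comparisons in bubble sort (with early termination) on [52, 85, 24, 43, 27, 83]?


Algorithm: bubble sort (with early termination)
Input: [52, 85, 24, 43, 27, 83]
Sorted: [24, 27, 43, 52, 83, 85]

14


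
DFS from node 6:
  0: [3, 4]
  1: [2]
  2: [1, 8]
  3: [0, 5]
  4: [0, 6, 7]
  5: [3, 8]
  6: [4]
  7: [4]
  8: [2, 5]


Visit 6, push [4]
Visit 4, push [7, 0]
Visit 0, push [3]
Visit 3, push [5]
Visit 5, push [8]
Visit 8, push [2]
Visit 2, push [1]
Visit 1, push []
Visit 7, push []

DFS order: [6, 4, 0, 3, 5, 8, 2, 1, 7]


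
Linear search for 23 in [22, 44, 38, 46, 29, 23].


i=0: 22!=23
i=1: 44!=23
i=2: 38!=23
i=3: 46!=23
i=4: 29!=23
i=5: 23==23 found!

Found at 5, 6 comps


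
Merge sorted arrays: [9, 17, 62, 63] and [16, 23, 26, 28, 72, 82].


Take 9 from A
Take 16 from B
Take 17 from A
Take 23 from B
Take 26 from B
Take 28 from B
Take 62 from A
Take 63 from A

Merged: [9, 16, 17, 23, 26, 28, 62, 63, 72, 82]


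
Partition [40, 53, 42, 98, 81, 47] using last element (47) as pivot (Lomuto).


Pivot: 47
  40 <= 47: advance i (no swap)
  42 <= 47: swap -> [40, 42, 53, 98, 81, 47]
Place pivot at 2: [40, 42, 47, 98, 81, 53]

Partitioned: [40, 42, 47, 98, 81, 53]


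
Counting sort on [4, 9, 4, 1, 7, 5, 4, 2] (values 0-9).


Input: [4, 9, 4, 1, 7, 5, 4, 2]
Counts: [0, 1, 1, 0, 3, 1, 0, 1, 0, 1]

Sorted: [1, 2, 4, 4, 4, 5, 7, 9]


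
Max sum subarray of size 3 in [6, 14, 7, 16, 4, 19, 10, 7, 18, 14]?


[0:3]: 27
[1:4]: 37
[2:5]: 27
[3:6]: 39
[4:7]: 33
[5:8]: 36
[6:9]: 35
[7:10]: 39

Max: 39 at [3:6]


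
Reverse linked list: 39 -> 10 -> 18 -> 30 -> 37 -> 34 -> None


Step 1: curr=39, set curr.next=prev(None) | reversed so far: 39
Step 2: curr=10, set curr.next=prev(39) | reversed so far: 10 -> 39
Step 3: curr=18, set curr.next=prev(10) | reversed so far: 18 -> 10 -> 39
Step 4: curr=30, set curr.next=prev(18) | reversed so far: 30 -> 18 -> 10 -> 39
Step 5: curr=37, set curr.next=prev(30) | reversed so far: 37 -> 30 -> 18 -> 10 -> 39
Step 6: curr=34, set curr.next=prev(37) | reversed so far: 34 -> 37 -> 30 -> 18 -> 10 -> 39

34 -> 37 -> 30 -> 18 -> 10 -> 39 -> None


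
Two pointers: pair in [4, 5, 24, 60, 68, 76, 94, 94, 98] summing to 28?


lo=0(4)+hi=8(98)=102
lo=0(4)+hi=7(94)=98
lo=0(4)+hi=6(94)=98
lo=0(4)+hi=5(76)=80
lo=0(4)+hi=4(68)=72
lo=0(4)+hi=3(60)=64
lo=0(4)+hi=2(24)=28

Yes: 4+24=28


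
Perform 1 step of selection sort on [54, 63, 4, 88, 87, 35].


Initial: [54, 63, 4, 88, 87, 35]
Step 1: min=4 at 2
  Swap: [4, 63, 54, 88, 87, 35]

After 1 step: [4, 63, 54, 88, 87, 35]


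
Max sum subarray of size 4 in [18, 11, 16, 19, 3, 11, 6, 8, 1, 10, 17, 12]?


[0:4]: 64
[1:5]: 49
[2:6]: 49
[3:7]: 39
[4:8]: 28
[5:9]: 26
[6:10]: 25
[7:11]: 36
[8:12]: 40

Max: 64 at [0:4]


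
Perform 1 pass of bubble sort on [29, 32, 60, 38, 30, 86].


Initial: [29, 32, 60, 38, 30, 86]
Pass 1: [29, 32, 38, 30, 60, 86] (2 swaps)

After 1 pass: [29, 32, 38, 30, 60, 86]


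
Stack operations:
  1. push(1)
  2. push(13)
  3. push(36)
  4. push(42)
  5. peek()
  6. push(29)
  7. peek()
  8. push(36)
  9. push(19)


push(1) -> [1]
push(13) -> [1, 13]
push(36) -> [1, 13, 36]
push(42) -> [1, 13, 36, 42]
peek()->42
push(29) -> [1, 13, 36, 42, 29]
peek()->29
push(36) -> [1, 13, 36, 42, 29, 36]
push(19) -> [1, 13, 36, 42, 29, 36, 19]

Final stack: [1, 13, 36, 42, 29, 36, 19]


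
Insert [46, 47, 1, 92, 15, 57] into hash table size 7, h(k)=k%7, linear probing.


Insert 46: h=4 -> slot 4
Insert 47: h=5 -> slot 5
Insert 1: h=1 -> slot 1
Insert 92: h=1, 1 probes -> slot 2
Insert 15: h=1, 2 probes -> slot 3
Insert 57: h=1, 5 probes -> slot 6

Table: [None, 1, 92, 15, 46, 47, 57]


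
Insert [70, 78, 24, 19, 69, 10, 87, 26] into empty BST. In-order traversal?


Insert 70: root
Insert 78: R from 70
Insert 24: L from 70
Insert 19: L from 70 -> L from 24
Insert 69: L from 70 -> R from 24
Insert 10: L from 70 -> L from 24 -> L from 19
Insert 87: R from 70 -> R from 78
Insert 26: L from 70 -> R from 24 -> L from 69

In-order: [10, 19, 24, 26, 69, 70, 78, 87]


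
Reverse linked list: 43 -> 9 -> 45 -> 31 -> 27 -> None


Step 1: curr=43, set curr.next=prev(None) | reversed so far: 43
Step 2: curr=9, set curr.next=prev(43) | reversed so far: 9 -> 43
Step 3: curr=45, set curr.next=prev(9) | reversed so far: 45 -> 9 -> 43
Step 4: curr=31, set curr.next=prev(45) | reversed so far: 31 -> 45 -> 9 -> 43
Step 5: curr=27, set curr.next=prev(31) | reversed so far: 27 -> 31 -> 45 -> 9 -> 43

27 -> 31 -> 45 -> 9 -> 43 -> None


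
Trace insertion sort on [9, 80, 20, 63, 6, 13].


Initial: [9, 80, 20, 63, 6, 13]
Insert 80: [9, 80, 20, 63, 6, 13]
Insert 20: [9, 20, 80, 63, 6, 13]
Insert 63: [9, 20, 63, 80, 6, 13]
Insert 6: [6, 9, 20, 63, 80, 13]
Insert 13: [6, 9, 13, 20, 63, 80]

Sorted: [6, 9, 13, 20, 63, 80]


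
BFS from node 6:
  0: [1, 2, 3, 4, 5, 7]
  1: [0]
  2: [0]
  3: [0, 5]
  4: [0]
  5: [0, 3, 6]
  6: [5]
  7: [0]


Visit 6, enqueue [5]
Visit 5, enqueue [0, 3]
Visit 0, enqueue [1, 2, 4, 7]
Visit 3, enqueue []
Visit 1, enqueue []
Visit 2, enqueue []
Visit 4, enqueue []
Visit 7, enqueue []

BFS order: [6, 5, 0, 3, 1, 2, 4, 7]


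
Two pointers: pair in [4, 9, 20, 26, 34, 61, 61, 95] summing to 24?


lo=0(4)+hi=7(95)=99
lo=0(4)+hi=6(61)=65
lo=0(4)+hi=5(61)=65
lo=0(4)+hi=4(34)=38
lo=0(4)+hi=3(26)=30
lo=0(4)+hi=2(20)=24

Yes: 4+20=24


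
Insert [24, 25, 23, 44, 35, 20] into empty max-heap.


Insert 24: [24]
Insert 25: [25, 24]
Insert 23: [25, 24, 23]
Insert 44: [44, 25, 23, 24]
Insert 35: [44, 35, 23, 24, 25]
Insert 20: [44, 35, 23, 24, 25, 20]

Final heap: [44, 35, 23, 24, 25, 20]


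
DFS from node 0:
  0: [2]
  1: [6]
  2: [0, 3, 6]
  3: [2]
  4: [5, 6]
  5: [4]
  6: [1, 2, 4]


Visit 0, push [2]
Visit 2, push [6, 3]
Visit 3, push []
Visit 6, push [4, 1]
Visit 1, push []
Visit 4, push [5]
Visit 5, push []

DFS order: [0, 2, 3, 6, 1, 4, 5]


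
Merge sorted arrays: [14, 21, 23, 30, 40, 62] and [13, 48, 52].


Take 13 from B
Take 14 from A
Take 21 from A
Take 23 from A
Take 30 from A
Take 40 from A
Take 48 from B
Take 52 from B

Merged: [13, 14, 21, 23, 30, 40, 48, 52, 62]


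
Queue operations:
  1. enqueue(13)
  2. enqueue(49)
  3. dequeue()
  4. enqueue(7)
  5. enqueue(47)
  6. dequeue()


enqueue(13) -> [13]
enqueue(49) -> [13, 49]
dequeue()->13, [49]
enqueue(7) -> [49, 7]
enqueue(47) -> [49, 7, 47]
dequeue()->49, [7, 47]

Final queue: [7, 47]


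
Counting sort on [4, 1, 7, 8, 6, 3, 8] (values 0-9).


Input: [4, 1, 7, 8, 6, 3, 8]
Counts: [0, 1, 0, 1, 1, 0, 1, 1, 2, 0]

Sorted: [1, 3, 4, 6, 7, 8, 8]


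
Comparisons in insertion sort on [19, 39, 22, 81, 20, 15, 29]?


Algorithm: insertion sort
Input: [19, 39, 22, 81, 20, 15, 29]
Sorted: [15, 19, 20, 22, 29, 39, 81]

16


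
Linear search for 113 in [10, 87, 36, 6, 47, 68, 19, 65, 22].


i=0: 10!=113
i=1: 87!=113
i=2: 36!=113
i=3: 6!=113
i=4: 47!=113
i=5: 68!=113
i=6: 19!=113
i=7: 65!=113
i=8: 22!=113

Not found, 9 comps


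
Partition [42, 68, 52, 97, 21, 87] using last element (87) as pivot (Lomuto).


Pivot: 87
  42 <= 87: advance i (no swap)
  68 <= 87: advance i (no swap)
  52 <= 87: advance i (no swap)
  21 <= 87: swap -> [42, 68, 52, 21, 97, 87]
Place pivot at 4: [42, 68, 52, 21, 87, 97]

Partitioned: [42, 68, 52, 21, 87, 97]


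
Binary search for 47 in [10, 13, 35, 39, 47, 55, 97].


Step 1: lo=0, hi=6, mid=3, val=39
Step 2: lo=4, hi=6, mid=5, val=55
Step 3: lo=4, hi=4, mid=4, val=47

Found at index 4


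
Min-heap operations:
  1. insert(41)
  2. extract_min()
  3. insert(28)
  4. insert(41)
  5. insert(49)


insert(41) -> [41]
extract_min()->41, []
insert(28) -> [28]
insert(41) -> [28, 41]
insert(49) -> [28, 41, 49]

Final heap: [28, 41, 49]


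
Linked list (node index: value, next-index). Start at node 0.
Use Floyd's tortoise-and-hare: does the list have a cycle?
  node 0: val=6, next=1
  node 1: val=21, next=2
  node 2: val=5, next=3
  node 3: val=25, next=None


Floyd's tortoise (slow, +1) and hare (fast, +2):
  init: slow=0, fast=0
  step 1: slow=1, fast=2
  step 2: fast 2->3->None, no cycle

Cycle: no


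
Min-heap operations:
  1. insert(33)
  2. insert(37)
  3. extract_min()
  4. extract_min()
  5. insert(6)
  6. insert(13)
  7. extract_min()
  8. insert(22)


insert(33) -> [33]
insert(37) -> [33, 37]
extract_min()->33, [37]
extract_min()->37, []
insert(6) -> [6]
insert(13) -> [6, 13]
extract_min()->6, [13]
insert(22) -> [13, 22]

Final heap: [13, 22]


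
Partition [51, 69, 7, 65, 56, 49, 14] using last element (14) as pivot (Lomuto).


Pivot: 14
  7 <= 14: swap -> [7, 69, 51, 65, 56, 49, 14]
Place pivot at 1: [7, 14, 51, 65, 56, 49, 69]

Partitioned: [7, 14, 51, 65, 56, 49, 69]


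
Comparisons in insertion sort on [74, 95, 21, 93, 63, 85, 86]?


Algorithm: insertion sort
Input: [74, 95, 21, 93, 63, 85, 86]
Sorted: [21, 63, 74, 85, 86, 93, 95]

15


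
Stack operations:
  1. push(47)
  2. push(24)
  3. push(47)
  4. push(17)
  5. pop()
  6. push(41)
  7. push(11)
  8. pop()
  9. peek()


push(47) -> [47]
push(24) -> [47, 24]
push(47) -> [47, 24, 47]
push(17) -> [47, 24, 47, 17]
pop()->17, [47, 24, 47]
push(41) -> [47, 24, 47, 41]
push(11) -> [47, 24, 47, 41, 11]
pop()->11, [47, 24, 47, 41]
peek()->41

Final stack: [47, 24, 47, 41]


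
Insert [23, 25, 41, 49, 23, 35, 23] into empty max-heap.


Insert 23: [23]
Insert 25: [25, 23]
Insert 41: [41, 23, 25]
Insert 49: [49, 41, 25, 23]
Insert 23: [49, 41, 25, 23, 23]
Insert 35: [49, 41, 35, 23, 23, 25]
Insert 23: [49, 41, 35, 23, 23, 25, 23]

Final heap: [49, 41, 35, 23, 23, 25, 23]


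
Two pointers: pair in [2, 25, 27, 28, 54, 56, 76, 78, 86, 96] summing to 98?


lo=0(2)+hi=9(96)=98

Yes: 2+96=98


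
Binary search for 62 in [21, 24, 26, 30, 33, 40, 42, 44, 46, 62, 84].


Step 1: lo=0, hi=10, mid=5, val=40
Step 2: lo=6, hi=10, mid=8, val=46
Step 3: lo=9, hi=10, mid=9, val=62

Found at index 9


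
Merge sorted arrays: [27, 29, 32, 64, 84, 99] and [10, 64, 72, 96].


Take 10 from B
Take 27 from A
Take 29 from A
Take 32 from A
Take 64 from A
Take 64 from B
Take 72 from B
Take 84 from A
Take 96 from B

Merged: [10, 27, 29, 32, 64, 64, 72, 84, 96, 99]


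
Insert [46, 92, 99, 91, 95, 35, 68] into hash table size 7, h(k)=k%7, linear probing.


Insert 46: h=4 -> slot 4
Insert 92: h=1 -> slot 1
Insert 99: h=1, 1 probes -> slot 2
Insert 91: h=0 -> slot 0
Insert 95: h=4, 1 probes -> slot 5
Insert 35: h=0, 3 probes -> slot 3
Insert 68: h=5, 1 probes -> slot 6

Table: [91, 92, 99, 35, 46, 95, 68]


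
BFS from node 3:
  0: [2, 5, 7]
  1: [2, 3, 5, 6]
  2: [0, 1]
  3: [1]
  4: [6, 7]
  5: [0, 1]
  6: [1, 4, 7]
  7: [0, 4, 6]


Visit 3, enqueue [1]
Visit 1, enqueue [2, 5, 6]
Visit 2, enqueue [0]
Visit 5, enqueue []
Visit 6, enqueue [4, 7]
Visit 0, enqueue []
Visit 4, enqueue []
Visit 7, enqueue []

BFS order: [3, 1, 2, 5, 6, 0, 4, 7]


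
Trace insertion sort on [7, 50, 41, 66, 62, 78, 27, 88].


Initial: [7, 50, 41, 66, 62, 78, 27, 88]
Insert 50: [7, 50, 41, 66, 62, 78, 27, 88]
Insert 41: [7, 41, 50, 66, 62, 78, 27, 88]
Insert 66: [7, 41, 50, 66, 62, 78, 27, 88]
Insert 62: [7, 41, 50, 62, 66, 78, 27, 88]
Insert 78: [7, 41, 50, 62, 66, 78, 27, 88]
Insert 27: [7, 27, 41, 50, 62, 66, 78, 88]
Insert 88: [7, 27, 41, 50, 62, 66, 78, 88]

Sorted: [7, 27, 41, 50, 62, 66, 78, 88]


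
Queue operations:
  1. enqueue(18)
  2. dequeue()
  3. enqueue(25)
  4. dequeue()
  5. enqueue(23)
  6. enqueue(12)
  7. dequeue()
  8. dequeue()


enqueue(18) -> [18]
dequeue()->18, []
enqueue(25) -> [25]
dequeue()->25, []
enqueue(23) -> [23]
enqueue(12) -> [23, 12]
dequeue()->23, [12]
dequeue()->12, []

Final queue: []


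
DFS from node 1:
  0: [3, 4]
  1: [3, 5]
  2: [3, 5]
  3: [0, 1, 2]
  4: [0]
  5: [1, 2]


Visit 1, push [5, 3]
Visit 3, push [2, 0]
Visit 0, push [4]
Visit 4, push []
Visit 2, push [5]
Visit 5, push []

DFS order: [1, 3, 0, 4, 2, 5]


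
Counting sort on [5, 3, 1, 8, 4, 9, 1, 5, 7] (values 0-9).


Input: [5, 3, 1, 8, 4, 9, 1, 5, 7]
Counts: [0, 2, 0, 1, 1, 2, 0, 1, 1, 1]

Sorted: [1, 1, 3, 4, 5, 5, 7, 8, 9]


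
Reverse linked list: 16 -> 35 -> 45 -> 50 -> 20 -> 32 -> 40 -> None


Step 1: curr=16, set curr.next=prev(None) | reversed so far: 16
Step 2: curr=35, set curr.next=prev(16) | reversed so far: 35 -> 16
Step 3: curr=45, set curr.next=prev(35) | reversed so far: 45 -> 35 -> 16
Step 4: curr=50, set curr.next=prev(45) | reversed so far: 50 -> 45 -> 35 -> 16
Step 5: curr=20, set curr.next=prev(50) | reversed so far: 20 -> 50 -> 45 -> 35 -> 16
Step 6: curr=32, set curr.next=prev(20) | reversed so far: 32 -> 20 -> 50 -> 45 -> 35 -> 16
Step 7: curr=40, set curr.next=prev(32) | reversed so far: 40 -> 32 -> 20 -> 50 -> 45 -> 35 -> 16

40 -> 32 -> 20 -> 50 -> 45 -> 35 -> 16 -> None


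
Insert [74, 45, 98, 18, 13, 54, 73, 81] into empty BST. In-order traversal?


Insert 74: root
Insert 45: L from 74
Insert 98: R from 74
Insert 18: L from 74 -> L from 45
Insert 13: L from 74 -> L from 45 -> L from 18
Insert 54: L from 74 -> R from 45
Insert 73: L from 74 -> R from 45 -> R from 54
Insert 81: R from 74 -> L from 98

In-order: [13, 18, 45, 54, 73, 74, 81, 98]


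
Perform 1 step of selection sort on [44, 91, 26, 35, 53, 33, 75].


Initial: [44, 91, 26, 35, 53, 33, 75]
Step 1: min=26 at 2
  Swap: [26, 91, 44, 35, 53, 33, 75]

After 1 step: [26, 91, 44, 35, 53, 33, 75]


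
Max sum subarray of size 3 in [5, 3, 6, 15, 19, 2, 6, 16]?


[0:3]: 14
[1:4]: 24
[2:5]: 40
[3:6]: 36
[4:7]: 27
[5:8]: 24

Max: 40 at [2:5]


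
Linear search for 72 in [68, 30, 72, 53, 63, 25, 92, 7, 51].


i=0: 68!=72
i=1: 30!=72
i=2: 72==72 found!

Found at 2, 3 comps


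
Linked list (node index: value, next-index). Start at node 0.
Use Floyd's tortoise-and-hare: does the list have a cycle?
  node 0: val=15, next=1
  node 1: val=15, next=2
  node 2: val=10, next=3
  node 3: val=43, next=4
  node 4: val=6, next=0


Floyd's tortoise (slow, +1) and hare (fast, +2):
  init: slow=0, fast=0
  step 1: slow=1, fast=2
  step 2: slow=2, fast=4
  step 3: slow=3, fast=1
  step 4: slow=4, fast=3
  step 5: slow=0, fast=0
  slow == fast at node 0: cycle detected

Cycle: yes


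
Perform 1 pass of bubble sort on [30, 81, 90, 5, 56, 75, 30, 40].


Initial: [30, 81, 90, 5, 56, 75, 30, 40]
Pass 1: [30, 81, 5, 56, 75, 30, 40, 90] (5 swaps)

After 1 pass: [30, 81, 5, 56, 75, 30, 40, 90]


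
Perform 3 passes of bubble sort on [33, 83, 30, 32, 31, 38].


Initial: [33, 83, 30, 32, 31, 38]
Pass 1: [33, 30, 32, 31, 38, 83] (4 swaps)
Pass 2: [30, 32, 31, 33, 38, 83] (3 swaps)
Pass 3: [30, 31, 32, 33, 38, 83] (1 swaps)

After 3 passes: [30, 31, 32, 33, 38, 83]


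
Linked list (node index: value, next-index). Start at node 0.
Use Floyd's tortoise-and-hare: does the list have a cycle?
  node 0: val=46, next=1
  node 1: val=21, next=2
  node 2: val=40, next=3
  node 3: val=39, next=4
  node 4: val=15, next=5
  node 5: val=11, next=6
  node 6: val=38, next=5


Floyd's tortoise (slow, +1) and hare (fast, +2):
  init: slow=0, fast=0
  step 1: slow=1, fast=2
  step 2: slow=2, fast=4
  step 3: slow=3, fast=6
  step 4: slow=4, fast=6
  step 5: slow=5, fast=6
  step 6: slow=6, fast=6
  slow == fast at node 6: cycle detected

Cycle: yes


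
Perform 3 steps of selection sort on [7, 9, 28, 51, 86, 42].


Initial: [7, 9, 28, 51, 86, 42]
Step 1: min=7 at 0
  Swap: [7, 9, 28, 51, 86, 42]
Step 2: min=9 at 1
  Swap: [7, 9, 28, 51, 86, 42]
Step 3: min=28 at 2
  Swap: [7, 9, 28, 51, 86, 42]

After 3 steps: [7, 9, 28, 51, 86, 42]


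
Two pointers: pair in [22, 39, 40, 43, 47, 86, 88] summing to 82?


lo=0(22)+hi=6(88)=110
lo=0(22)+hi=5(86)=108
lo=0(22)+hi=4(47)=69
lo=1(39)+hi=4(47)=86
lo=1(39)+hi=3(43)=82

Yes: 39+43=82


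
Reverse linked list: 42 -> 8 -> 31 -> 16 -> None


Step 1: curr=42, set curr.next=prev(None) | reversed so far: 42
Step 2: curr=8, set curr.next=prev(42) | reversed so far: 8 -> 42
Step 3: curr=31, set curr.next=prev(8) | reversed so far: 31 -> 8 -> 42
Step 4: curr=16, set curr.next=prev(31) | reversed so far: 16 -> 31 -> 8 -> 42

16 -> 31 -> 8 -> 42 -> None


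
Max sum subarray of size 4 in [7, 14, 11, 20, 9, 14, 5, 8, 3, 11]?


[0:4]: 52
[1:5]: 54
[2:6]: 54
[3:7]: 48
[4:8]: 36
[5:9]: 30
[6:10]: 27

Max: 54 at [1:5]


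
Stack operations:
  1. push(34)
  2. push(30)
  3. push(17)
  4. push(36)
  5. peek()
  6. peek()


push(34) -> [34]
push(30) -> [34, 30]
push(17) -> [34, 30, 17]
push(36) -> [34, 30, 17, 36]
peek()->36
peek()->36

Final stack: [34, 30, 17, 36]


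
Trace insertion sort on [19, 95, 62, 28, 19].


Initial: [19, 95, 62, 28, 19]
Insert 95: [19, 95, 62, 28, 19]
Insert 62: [19, 62, 95, 28, 19]
Insert 28: [19, 28, 62, 95, 19]
Insert 19: [19, 19, 28, 62, 95]

Sorted: [19, 19, 28, 62, 95]


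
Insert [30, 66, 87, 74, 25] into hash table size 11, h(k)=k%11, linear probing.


Insert 30: h=8 -> slot 8
Insert 66: h=0 -> slot 0
Insert 87: h=10 -> slot 10
Insert 74: h=8, 1 probes -> slot 9
Insert 25: h=3 -> slot 3

Table: [66, None, None, 25, None, None, None, None, 30, 74, 87]


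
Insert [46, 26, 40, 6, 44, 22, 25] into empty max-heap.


Insert 46: [46]
Insert 26: [46, 26]
Insert 40: [46, 26, 40]
Insert 6: [46, 26, 40, 6]
Insert 44: [46, 44, 40, 6, 26]
Insert 22: [46, 44, 40, 6, 26, 22]
Insert 25: [46, 44, 40, 6, 26, 22, 25]

Final heap: [46, 44, 40, 6, 26, 22, 25]


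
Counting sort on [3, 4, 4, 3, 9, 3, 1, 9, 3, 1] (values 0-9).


Input: [3, 4, 4, 3, 9, 3, 1, 9, 3, 1]
Counts: [0, 2, 0, 4, 2, 0, 0, 0, 0, 2]

Sorted: [1, 1, 3, 3, 3, 3, 4, 4, 9, 9]


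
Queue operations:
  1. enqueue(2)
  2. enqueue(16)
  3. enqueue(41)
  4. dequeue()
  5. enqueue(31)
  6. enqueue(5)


enqueue(2) -> [2]
enqueue(16) -> [2, 16]
enqueue(41) -> [2, 16, 41]
dequeue()->2, [16, 41]
enqueue(31) -> [16, 41, 31]
enqueue(5) -> [16, 41, 31, 5]

Final queue: [16, 41, 31, 5]


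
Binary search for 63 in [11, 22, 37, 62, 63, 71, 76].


Step 1: lo=0, hi=6, mid=3, val=62
Step 2: lo=4, hi=6, mid=5, val=71
Step 3: lo=4, hi=4, mid=4, val=63

Found at index 4


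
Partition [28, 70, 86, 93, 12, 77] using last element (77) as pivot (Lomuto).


Pivot: 77
  28 <= 77: advance i (no swap)
  70 <= 77: advance i (no swap)
  12 <= 77: swap -> [28, 70, 12, 93, 86, 77]
Place pivot at 3: [28, 70, 12, 77, 86, 93]

Partitioned: [28, 70, 12, 77, 86, 93]


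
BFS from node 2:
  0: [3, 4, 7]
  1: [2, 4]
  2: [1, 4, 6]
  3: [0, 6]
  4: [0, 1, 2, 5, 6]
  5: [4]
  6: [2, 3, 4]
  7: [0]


Visit 2, enqueue [1, 4, 6]
Visit 1, enqueue []
Visit 4, enqueue [0, 5]
Visit 6, enqueue [3]
Visit 0, enqueue [7]
Visit 5, enqueue []
Visit 3, enqueue []
Visit 7, enqueue []

BFS order: [2, 1, 4, 6, 0, 5, 3, 7]


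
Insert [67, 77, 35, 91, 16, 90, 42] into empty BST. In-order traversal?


Insert 67: root
Insert 77: R from 67
Insert 35: L from 67
Insert 91: R from 67 -> R from 77
Insert 16: L from 67 -> L from 35
Insert 90: R from 67 -> R from 77 -> L from 91
Insert 42: L from 67 -> R from 35

In-order: [16, 35, 42, 67, 77, 90, 91]


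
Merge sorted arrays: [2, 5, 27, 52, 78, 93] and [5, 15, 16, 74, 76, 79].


Take 2 from A
Take 5 from A
Take 5 from B
Take 15 from B
Take 16 from B
Take 27 from A
Take 52 from A
Take 74 from B
Take 76 from B
Take 78 from A
Take 79 from B

Merged: [2, 5, 5, 15, 16, 27, 52, 74, 76, 78, 79, 93]


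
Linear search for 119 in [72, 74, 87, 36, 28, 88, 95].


i=0: 72!=119
i=1: 74!=119
i=2: 87!=119
i=3: 36!=119
i=4: 28!=119
i=5: 88!=119
i=6: 95!=119

Not found, 7 comps


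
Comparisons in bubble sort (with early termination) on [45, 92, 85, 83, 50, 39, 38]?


Algorithm: bubble sort (with early termination)
Input: [45, 92, 85, 83, 50, 39, 38]
Sorted: [38, 39, 45, 50, 83, 85, 92]

21


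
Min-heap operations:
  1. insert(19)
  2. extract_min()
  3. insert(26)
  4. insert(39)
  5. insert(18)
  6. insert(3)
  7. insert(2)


insert(19) -> [19]
extract_min()->19, []
insert(26) -> [26]
insert(39) -> [26, 39]
insert(18) -> [18, 39, 26]
insert(3) -> [3, 18, 26, 39]
insert(2) -> [2, 3, 26, 39, 18]

Final heap: [2, 3, 26, 39, 18]


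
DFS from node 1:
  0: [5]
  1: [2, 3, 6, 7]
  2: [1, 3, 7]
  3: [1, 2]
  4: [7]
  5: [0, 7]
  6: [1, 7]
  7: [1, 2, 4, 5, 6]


Visit 1, push [7, 6, 3, 2]
Visit 2, push [7, 3]
Visit 3, push []
Visit 7, push [6, 5, 4]
Visit 4, push []
Visit 5, push [0]
Visit 0, push []
Visit 6, push []

DFS order: [1, 2, 3, 7, 4, 5, 0, 6]


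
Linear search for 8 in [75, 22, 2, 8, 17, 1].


i=0: 75!=8
i=1: 22!=8
i=2: 2!=8
i=3: 8==8 found!

Found at 3, 4 comps


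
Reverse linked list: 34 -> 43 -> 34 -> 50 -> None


Step 1: curr=34, set curr.next=prev(None) | reversed so far: 34
Step 2: curr=43, set curr.next=prev(34) | reversed so far: 43 -> 34
Step 3: curr=34, set curr.next=prev(43) | reversed so far: 34 -> 43 -> 34
Step 4: curr=50, set curr.next=prev(34) | reversed so far: 50 -> 34 -> 43 -> 34

50 -> 34 -> 43 -> 34 -> None


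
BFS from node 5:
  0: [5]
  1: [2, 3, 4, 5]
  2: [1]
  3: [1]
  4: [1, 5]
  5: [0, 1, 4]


Visit 5, enqueue [0, 1, 4]
Visit 0, enqueue []
Visit 1, enqueue [2, 3]
Visit 4, enqueue []
Visit 2, enqueue []
Visit 3, enqueue []

BFS order: [5, 0, 1, 4, 2, 3]


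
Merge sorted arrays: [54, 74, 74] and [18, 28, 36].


Take 18 from B
Take 28 from B
Take 36 from B

Merged: [18, 28, 36, 54, 74, 74]


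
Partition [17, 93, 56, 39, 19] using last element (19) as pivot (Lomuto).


Pivot: 19
  17 <= 19: advance i (no swap)
Place pivot at 1: [17, 19, 56, 39, 93]

Partitioned: [17, 19, 56, 39, 93]


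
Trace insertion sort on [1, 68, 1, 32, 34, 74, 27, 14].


Initial: [1, 68, 1, 32, 34, 74, 27, 14]
Insert 68: [1, 68, 1, 32, 34, 74, 27, 14]
Insert 1: [1, 1, 68, 32, 34, 74, 27, 14]
Insert 32: [1, 1, 32, 68, 34, 74, 27, 14]
Insert 34: [1, 1, 32, 34, 68, 74, 27, 14]
Insert 74: [1, 1, 32, 34, 68, 74, 27, 14]
Insert 27: [1, 1, 27, 32, 34, 68, 74, 14]
Insert 14: [1, 1, 14, 27, 32, 34, 68, 74]

Sorted: [1, 1, 14, 27, 32, 34, 68, 74]


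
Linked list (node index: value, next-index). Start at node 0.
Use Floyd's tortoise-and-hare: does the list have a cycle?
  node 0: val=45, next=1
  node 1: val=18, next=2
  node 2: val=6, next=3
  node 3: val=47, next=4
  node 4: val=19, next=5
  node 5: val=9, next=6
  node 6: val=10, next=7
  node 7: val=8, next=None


Floyd's tortoise (slow, +1) and hare (fast, +2):
  init: slow=0, fast=0
  step 1: slow=1, fast=2
  step 2: slow=2, fast=4
  step 3: slow=3, fast=6
  step 4: fast 6->7->None, no cycle

Cycle: no
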